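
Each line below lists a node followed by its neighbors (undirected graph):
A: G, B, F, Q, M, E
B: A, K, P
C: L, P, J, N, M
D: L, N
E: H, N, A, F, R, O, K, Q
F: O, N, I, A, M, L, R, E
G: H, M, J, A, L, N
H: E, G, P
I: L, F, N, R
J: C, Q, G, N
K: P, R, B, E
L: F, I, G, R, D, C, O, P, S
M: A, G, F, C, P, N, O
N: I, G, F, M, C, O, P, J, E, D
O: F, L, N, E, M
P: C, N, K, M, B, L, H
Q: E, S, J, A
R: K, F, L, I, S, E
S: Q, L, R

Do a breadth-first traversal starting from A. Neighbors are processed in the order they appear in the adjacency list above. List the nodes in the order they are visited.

A, G, B, F, Q, M, E, H, J, L, N, K, P, O, I, R, S, C, D

Visit A; enqueue G, B, F, Q, M, E → queue [G, B, F, Q, M, E]
Visit G; enqueue H, J, L, N → queue [B, F, Q, M, E, H, J, L, N]
Visit B; enqueue K, P → queue [F, Q, M, E, H, J, L, N, K, P]
Visit F; enqueue O, I, R → queue [Q, M, E, H, J, L, N, K, P, O, I, R]
Visit Q; enqueue S → queue [M, E, H, J, L, N, K, P, O, I, R, S]
Visit M; enqueue C → queue [E, H, J, L, N, K, P, O, I, R, S, C]
Visit E → queue [H, J, L, N, K, P, O, I, R, S, C]
Visit H → queue [J, L, N, K, P, O, I, R, S, C]
Visit J → queue [L, N, K, P, O, I, R, S, C]
Visit L; enqueue D → queue [N, K, P, O, I, R, S, C, D]
Visit N → queue [K, P, O, I, R, S, C, D]
Visit K → queue [P, O, I, R, S, C, D]
Visit P → queue [O, I, R, S, C, D]
Visit O → queue [I, R, S, C, D]
Visit I → queue [R, S, C, D]
Visit R → queue [S, C, D]
Visit S → queue [C, D]
Visit C → queue [D]
Visit D → queue []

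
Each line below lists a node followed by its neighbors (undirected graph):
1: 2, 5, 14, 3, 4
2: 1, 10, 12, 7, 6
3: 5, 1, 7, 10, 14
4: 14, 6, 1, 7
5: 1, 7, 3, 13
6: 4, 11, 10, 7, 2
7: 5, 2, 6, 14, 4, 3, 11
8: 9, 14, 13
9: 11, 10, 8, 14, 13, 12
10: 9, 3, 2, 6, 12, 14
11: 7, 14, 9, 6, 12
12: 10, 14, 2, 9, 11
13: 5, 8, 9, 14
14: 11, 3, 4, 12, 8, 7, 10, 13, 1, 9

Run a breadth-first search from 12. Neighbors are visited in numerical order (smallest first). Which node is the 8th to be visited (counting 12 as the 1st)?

6

Visit 12; enqueue 2, 9, 10, 11, 14 → queue [2, 9, 10, 11, 14]
Visit 2; enqueue 1, 6, 7 → queue [9, 10, 11, 14, 1, 6, 7]
Visit 9; enqueue 8, 13 → queue [10, 11, 14, 1, 6, 7, 8, 13]
Visit 10; enqueue 3 → queue [11, 14, 1, 6, 7, 8, 13, 3]
Visit 11 → queue [14, 1, 6, 7, 8, 13, 3]
Visit 14; enqueue 4 → queue [1, 6, 7, 8, 13, 3, 4]
Visit 1; enqueue 5 → queue [6, 7, 8, 13, 3, 4, 5]
Visit 6 → queue [7, 8, 13, 3, 4, 5]
Visit 7 → queue [8, 13, 3, 4, 5]
Visit 8 → queue [13, 3, 4, 5]
Visit 13 → queue [3, 4, 5]
Visit 3 → queue [4, 5]
Visit 4 → queue [5]
Visit 5 → queue []

Visit order: 12, 2, 9, 10, 11, 14, 1, 6, 7, 8, 13, 3, 4, 5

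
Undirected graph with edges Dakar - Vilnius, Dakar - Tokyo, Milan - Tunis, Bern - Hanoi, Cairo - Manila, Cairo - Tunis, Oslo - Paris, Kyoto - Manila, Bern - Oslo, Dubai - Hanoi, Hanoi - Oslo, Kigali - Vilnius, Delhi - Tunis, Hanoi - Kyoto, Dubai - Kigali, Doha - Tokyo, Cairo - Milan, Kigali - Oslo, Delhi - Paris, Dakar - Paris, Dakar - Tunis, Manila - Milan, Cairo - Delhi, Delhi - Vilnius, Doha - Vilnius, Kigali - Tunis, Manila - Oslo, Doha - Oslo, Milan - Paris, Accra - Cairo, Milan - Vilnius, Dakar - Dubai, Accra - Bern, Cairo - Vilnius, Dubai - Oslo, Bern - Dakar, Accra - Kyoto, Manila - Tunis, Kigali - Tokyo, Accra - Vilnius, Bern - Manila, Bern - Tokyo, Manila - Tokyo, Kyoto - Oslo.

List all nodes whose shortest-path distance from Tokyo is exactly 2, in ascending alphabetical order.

Accra, Cairo, Dubai, Hanoi, Kyoto, Milan, Oslo, Paris, Tunis, Vilnius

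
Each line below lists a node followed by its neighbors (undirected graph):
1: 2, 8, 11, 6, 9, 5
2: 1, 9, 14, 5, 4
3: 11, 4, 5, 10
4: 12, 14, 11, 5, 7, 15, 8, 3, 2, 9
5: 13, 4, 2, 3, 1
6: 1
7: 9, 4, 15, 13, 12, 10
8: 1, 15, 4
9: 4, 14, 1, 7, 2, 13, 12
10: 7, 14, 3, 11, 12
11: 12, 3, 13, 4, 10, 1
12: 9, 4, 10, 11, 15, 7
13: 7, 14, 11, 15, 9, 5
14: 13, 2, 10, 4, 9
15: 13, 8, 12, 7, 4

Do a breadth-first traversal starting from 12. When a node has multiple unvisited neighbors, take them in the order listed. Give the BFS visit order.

Visit 12; enqueue 9, 4, 10, 11, 15, 7 → queue [9, 4, 10, 11, 15, 7]
Visit 9; enqueue 14, 1, 2, 13 → queue [4, 10, 11, 15, 7, 14, 1, 2, 13]
Visit 4; enqueue 5, 8, 3 → queue [10, 11, 15, 7, 14, 1, 2, 13, 5, 8, 3]
Visit 10 → queue [11, 15, 7, 14, 1, 2, 13, 5, 8, 3]
Visit 11 → queue [15, 7, 14, 1, 2, 13, 5, 8, 3]
Visit 15 → queue [7, 14, 1, 2, 13, 5, 8, 3]
Visit 7 → queue [14, 1, 2, 13, 5, 8, 3]
Visit 14 → queue [1, 2, 13, 5, 8, 3]
Visit 1; enqueue 6 → queue [2, 13, 5, 8, 3, 6]
Visit 2 → queue [13, 5, 8, 3, 6]
Visit 13 → queue [5, 8, 3, 6]
Visit 5 → queue [8, 3, 6]
Visit 8 → queue [3, 6]
Visit 3 → queue [6]
Visit 6 → queue []

12 9 4 10 11 15 7 14 1 2 13 5 8 3 6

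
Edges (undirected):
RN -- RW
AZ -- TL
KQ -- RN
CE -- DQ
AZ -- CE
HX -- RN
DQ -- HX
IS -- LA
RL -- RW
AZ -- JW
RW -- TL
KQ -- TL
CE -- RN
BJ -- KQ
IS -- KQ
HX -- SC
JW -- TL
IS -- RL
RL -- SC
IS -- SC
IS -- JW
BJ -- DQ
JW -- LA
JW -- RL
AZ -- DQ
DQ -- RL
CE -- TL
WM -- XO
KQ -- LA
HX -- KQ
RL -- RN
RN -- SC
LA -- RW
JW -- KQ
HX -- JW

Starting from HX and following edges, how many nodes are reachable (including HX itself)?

14

BFS from HX visits: HX, DQ, JW, KQ, RN, SC, AZ, BJ, CE, RL, IS, LA, TL, RW
Reachable nodes: 14 of 16 total.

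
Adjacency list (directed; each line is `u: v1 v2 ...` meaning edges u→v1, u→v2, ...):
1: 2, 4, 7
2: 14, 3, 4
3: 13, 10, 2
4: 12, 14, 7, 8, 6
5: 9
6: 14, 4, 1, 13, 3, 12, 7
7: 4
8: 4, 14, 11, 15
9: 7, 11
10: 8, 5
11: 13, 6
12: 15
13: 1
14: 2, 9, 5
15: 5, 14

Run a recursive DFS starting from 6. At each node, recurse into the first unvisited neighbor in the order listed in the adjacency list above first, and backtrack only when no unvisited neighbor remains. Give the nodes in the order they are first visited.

6 → 14 → 2 → 3 → 13 → 1 → 4 → 12 → 15 → 5 → 9 → 7 → 11 → 8 → 10

Visit 6
6 → 14
14 → 2
2 → 3
3 → 13
13 → 1
1 → 4
4 → 12
12 → 15
15 → 5
5 → 9
9 → 7
9 → 11
4 → 8
3 → 10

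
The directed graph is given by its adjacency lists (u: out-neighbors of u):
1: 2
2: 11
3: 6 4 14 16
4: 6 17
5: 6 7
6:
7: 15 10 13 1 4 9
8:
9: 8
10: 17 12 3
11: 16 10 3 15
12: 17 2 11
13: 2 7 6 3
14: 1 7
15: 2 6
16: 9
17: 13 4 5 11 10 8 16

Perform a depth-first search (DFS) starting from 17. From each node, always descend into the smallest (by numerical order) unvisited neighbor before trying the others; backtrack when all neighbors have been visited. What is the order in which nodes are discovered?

17 4 6 5 7 1 2 11 3 14 16 9 8 10 12 15 13

Visit 17
17 → 4
4 → 6
17 → 5
5 → 7
7 → 1
1 → 2
2 → 11
11 → 3
3 → 14
3 → 16
16 → 9
9 → 8
11 → 10
10 → 12
11 → 15
7 → 13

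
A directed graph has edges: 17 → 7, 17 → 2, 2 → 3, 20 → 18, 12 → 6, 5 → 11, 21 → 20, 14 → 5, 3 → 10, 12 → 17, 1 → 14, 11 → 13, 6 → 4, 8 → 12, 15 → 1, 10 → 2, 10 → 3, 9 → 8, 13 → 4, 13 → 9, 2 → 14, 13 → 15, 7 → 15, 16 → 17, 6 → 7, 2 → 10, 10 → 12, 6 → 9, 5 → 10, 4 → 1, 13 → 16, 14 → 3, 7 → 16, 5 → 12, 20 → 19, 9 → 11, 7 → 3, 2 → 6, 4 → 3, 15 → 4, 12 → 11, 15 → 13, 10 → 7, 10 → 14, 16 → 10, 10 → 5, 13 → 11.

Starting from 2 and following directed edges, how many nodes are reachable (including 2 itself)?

17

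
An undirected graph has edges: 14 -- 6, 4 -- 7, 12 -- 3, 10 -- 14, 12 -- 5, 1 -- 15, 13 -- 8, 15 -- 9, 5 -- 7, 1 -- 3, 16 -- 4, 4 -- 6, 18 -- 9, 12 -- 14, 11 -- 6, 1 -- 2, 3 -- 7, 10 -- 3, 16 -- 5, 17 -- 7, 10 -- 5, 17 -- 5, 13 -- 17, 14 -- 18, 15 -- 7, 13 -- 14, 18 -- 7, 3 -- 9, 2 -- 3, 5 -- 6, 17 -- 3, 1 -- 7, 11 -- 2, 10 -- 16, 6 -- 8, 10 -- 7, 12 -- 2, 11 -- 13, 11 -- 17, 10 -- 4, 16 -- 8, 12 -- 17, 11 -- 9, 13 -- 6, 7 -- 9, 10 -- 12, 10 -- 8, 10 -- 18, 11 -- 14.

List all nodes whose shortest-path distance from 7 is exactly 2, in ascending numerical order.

2, 6, 8, 11, 12, 13, 14, 16

Level 0: 7
Level 1: 1, 3, 4, 5, 9, 10, 15, 17, 18
Level 2: 2, 6, 8, 11, 12, 13, 14, 16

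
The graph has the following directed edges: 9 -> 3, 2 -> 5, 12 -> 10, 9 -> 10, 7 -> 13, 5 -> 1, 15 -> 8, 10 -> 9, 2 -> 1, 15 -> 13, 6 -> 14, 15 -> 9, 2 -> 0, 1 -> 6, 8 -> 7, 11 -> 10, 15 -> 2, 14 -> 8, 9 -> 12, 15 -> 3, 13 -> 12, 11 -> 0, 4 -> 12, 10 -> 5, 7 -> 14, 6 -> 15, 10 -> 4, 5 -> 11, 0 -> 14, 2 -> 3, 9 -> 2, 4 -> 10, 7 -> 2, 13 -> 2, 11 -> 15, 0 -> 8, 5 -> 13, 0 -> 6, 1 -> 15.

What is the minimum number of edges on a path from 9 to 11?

Level 0: 9
Level 1: 2, 3, 10, 12
Level 2: 0, 1, 4, 5
Level 3: 6, 8, 11, 13, 14, 15
Level 4: 7
11 first appears at level 3.

3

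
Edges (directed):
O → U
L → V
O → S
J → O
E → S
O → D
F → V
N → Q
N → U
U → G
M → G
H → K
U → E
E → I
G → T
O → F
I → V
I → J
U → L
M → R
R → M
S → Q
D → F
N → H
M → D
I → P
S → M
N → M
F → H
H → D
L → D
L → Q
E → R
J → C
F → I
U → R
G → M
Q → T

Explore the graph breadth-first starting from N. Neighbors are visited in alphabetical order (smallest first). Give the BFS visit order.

N H M Q U D K G R T E L F I S V J P C O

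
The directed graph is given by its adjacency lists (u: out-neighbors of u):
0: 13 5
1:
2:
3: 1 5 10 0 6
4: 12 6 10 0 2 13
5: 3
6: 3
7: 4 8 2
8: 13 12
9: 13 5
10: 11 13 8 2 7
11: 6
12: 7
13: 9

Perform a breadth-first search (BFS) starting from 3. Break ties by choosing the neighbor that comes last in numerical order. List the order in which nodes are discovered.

3, 10, 6, 5, 1, 0, 13, 11, 8, 7, 2, 9, 12, 4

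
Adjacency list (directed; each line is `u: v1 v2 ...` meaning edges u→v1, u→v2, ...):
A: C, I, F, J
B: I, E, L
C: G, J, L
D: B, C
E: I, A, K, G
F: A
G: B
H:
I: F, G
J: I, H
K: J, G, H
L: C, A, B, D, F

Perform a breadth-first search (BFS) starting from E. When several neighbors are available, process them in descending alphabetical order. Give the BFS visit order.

Visit E; enqueue K, I, G, A → queue [K, I, G, A]
Visit K; enqueue J, H → queue [I, G, A, J, H]
Visit I; enqueue F → queue [G, A, J, H, F]
Visit G; enqueue B → queue [A, J, H, F, B]
Visit A; enqueue C → queue [J, H, F, B, C]
Visit J → queue [H, F, B, C]
Visit H → queue [F, B, C]
Visit F → queue [B, C]
Visit B; enqueue L → queue [C, L]
Visit C → queue [L]
Visit L; enqueue D → queue [D]
Visit D → queue []

E → K → I → G → A → J → H → F → B → C → L → D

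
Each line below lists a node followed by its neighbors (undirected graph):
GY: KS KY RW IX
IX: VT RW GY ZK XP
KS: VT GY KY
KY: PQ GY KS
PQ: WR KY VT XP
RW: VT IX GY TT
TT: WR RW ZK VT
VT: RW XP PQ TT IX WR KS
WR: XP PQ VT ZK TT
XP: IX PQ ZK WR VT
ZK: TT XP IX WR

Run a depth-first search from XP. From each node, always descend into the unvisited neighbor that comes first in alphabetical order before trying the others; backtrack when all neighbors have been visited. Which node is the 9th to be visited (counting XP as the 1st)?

Visit XP
XP → IX
IX → GY
GY → KS
KS → KY
KY → PQ
PQ → VT
VT → RW
RW → TT
TT → WR
WR → ZK

Visit order: XP, IX, GY, KS, KY, PQ, VT, RW, TT, WR, ZK

TT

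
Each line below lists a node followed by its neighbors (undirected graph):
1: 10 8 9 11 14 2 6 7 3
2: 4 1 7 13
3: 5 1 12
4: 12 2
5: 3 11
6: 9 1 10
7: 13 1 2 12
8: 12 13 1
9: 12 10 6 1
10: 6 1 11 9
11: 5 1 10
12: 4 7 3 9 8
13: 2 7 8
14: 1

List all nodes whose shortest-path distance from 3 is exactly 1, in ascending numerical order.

Level 0: 3
Level 1: 1, 5, 12
Level 2: 2, 4, 6, 7, 8, 9, 10, 11, 14
Level 3: 13

1, 5, 12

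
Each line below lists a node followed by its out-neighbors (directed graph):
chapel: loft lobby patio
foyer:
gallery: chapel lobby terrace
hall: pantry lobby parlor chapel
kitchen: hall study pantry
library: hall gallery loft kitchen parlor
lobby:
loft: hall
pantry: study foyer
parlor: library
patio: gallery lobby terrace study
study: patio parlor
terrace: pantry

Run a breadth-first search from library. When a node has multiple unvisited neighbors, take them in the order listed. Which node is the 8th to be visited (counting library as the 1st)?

Visit library; enqueue hall, gallery, loft, kitchen, parlor → queue [hall, gallery, loft, kitchen, parlor]
Visit hall; enqueue pantry, lobby, chapel → queue [gallery, loft, kitchen, parlor, pantry, lobby, chapel]
Visit gallery; enqueue terrace → queue [loft, kitchen, parlor, pantry, lobby, chapel, terrace]
Visit loft → queue [kitchen, parlor, pantry, lobby, chapel, terrace]
Visit kitchen; enqueue study → queue [parlor, pantry, lobby, chapel, terrace, study]
Visit parlor → queue [pantry, lobby, chapel, terrace, study]
Visit pantry; enqueue foyer → queue [lobby, chapel, terrace, study, foyer]
Visit lobby → queue [chapel, terrace, study, foyer]
Visit chapel; enqueue patio → queue [terrace, study, foyer, patio]
Visit terrace → queue [study, foyer, patio]
Visit study → queue [foyer, patio]
Visit foyer → queue [patio]
Visit patio → queue []

Visit order: library, hall, gallery, loft, kitchen, parlor, pantry, lobby, chapel, terrace, study, foyer, patio

lobby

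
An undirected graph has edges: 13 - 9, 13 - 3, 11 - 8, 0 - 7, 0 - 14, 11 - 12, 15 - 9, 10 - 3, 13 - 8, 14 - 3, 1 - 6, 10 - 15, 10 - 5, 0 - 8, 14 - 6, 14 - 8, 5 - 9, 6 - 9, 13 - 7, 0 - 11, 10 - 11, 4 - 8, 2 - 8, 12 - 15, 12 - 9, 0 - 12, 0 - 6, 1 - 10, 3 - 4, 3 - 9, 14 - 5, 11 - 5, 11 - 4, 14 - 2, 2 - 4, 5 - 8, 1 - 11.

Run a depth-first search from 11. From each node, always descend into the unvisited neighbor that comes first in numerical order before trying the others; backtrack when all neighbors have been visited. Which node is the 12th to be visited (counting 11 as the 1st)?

Visit 11
11 → 0
0 → 6
6 → 1
1 → 10
10 → 3
3 → 4
4 → 2
2 → 8
8 → 5
5 → 9
9 → 12
12 → 15
9 → 13
13 → 7
5 → 14

Visit order: 11, 0, 6, 1, 10, 3, 4, 2, 8, 5, 9, 12, 15, 13, 7, 14

12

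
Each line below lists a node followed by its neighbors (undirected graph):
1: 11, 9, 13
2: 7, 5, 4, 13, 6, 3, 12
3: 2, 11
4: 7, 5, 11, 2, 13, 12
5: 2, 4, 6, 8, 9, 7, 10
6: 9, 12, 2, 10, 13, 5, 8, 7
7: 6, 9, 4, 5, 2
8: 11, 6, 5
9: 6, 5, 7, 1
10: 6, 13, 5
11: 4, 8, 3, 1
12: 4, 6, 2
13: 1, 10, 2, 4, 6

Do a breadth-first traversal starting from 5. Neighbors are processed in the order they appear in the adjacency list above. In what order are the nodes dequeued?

5 2 4 6 8 9 7 10 13 3 12 11 1

Visit 5; enqueue 2, 4, 6, 8, 9, 7, 10 → queue [2, 4, 6, 8, 9, 7, 10]
Visit 2; enqueue 13, 3, 12 → queue [4, 6, 8, 9, 7, 10, 13, 3, 12]
Visit 4; enqueue 11 → queue [6, 8, 9, 7, 10, 13, 3, 12, 11]
Visit 6 → queue [8, 9, 7, 10, 13, 3, 12, 11]
Visit 8 → queue [9, 7, 10, 13, 3, 12, 11]
Visit 9; enqueue 1 → queue [7, 10, 13, 3, 12, 11, 1]
Visit 7 → queue [10, 13, 3, 12, 11, 1]
Visit 10 → queue [13, 3, 12, 11, 1]
Visit 13 → queue [3, 12, 11, 1]
Visit 3 → queue [12, 11, 1]
Visit 12 → queue [11, 1]
Visit 11 → queue [1]
Visit 1 → queue []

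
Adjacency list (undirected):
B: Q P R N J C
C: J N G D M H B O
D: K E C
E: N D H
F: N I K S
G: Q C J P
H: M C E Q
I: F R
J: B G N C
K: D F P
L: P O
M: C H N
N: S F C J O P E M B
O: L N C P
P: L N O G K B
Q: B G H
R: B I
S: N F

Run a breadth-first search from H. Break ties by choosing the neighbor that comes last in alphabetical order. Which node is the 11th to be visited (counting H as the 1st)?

Visit H; enqueue Q, M, E, C → queue [Q, M, E, C]
Visit Q; enqueue G, B → queue [M, E, C, G, B]
Visit M; enqueue N → queue [E, C, G, B, N]
Visit E; enqueue D → queue [C, G, B, N, D]
Visit C; enqueue O, J → queue [G, B, N, D, O, J]
Visit G; enqueue P → queue [B, N, D, O, J, P]
Visit B; enqueue R → queue [N, D, O, J, P, R]
Visit N; enqueue S, F → queue [D, O, J, P, R, S, F]
Visit D; enqueue K → queue [O, J, P, R, S, F, K]
Visit O; enqueue L → queue [J, P, R, S, F, K, L]
Visit J → queue [P, R, S, F, K, L]
Visit P → queue [R, S, F, K, L]
Visit R; enqueue I → queue [S, F, K, L, I]
Visit S → queue [F, K, L, I]
Visit F → queue [K, L, I]
Visit K → queue [L, I]
Visit L → queue [I]
Visit I → queue []

Visit order: H, Q, M, E, C, G, B, N, D, O, J, P, R, S, F, K, L, I

J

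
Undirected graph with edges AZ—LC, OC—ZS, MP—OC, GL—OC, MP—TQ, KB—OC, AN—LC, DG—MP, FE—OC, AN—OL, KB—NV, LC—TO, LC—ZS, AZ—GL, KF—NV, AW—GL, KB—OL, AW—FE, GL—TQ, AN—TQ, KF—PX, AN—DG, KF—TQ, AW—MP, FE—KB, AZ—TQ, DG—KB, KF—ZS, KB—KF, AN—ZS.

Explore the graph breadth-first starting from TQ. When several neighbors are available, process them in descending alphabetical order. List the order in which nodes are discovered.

TQ -> MP -> KF -> GL -> AZ -> AN -> OC -> DG -> AW -> ZS -> PX -> NV -> KB -> LC -> OL -> FE -> TO

Visit TQ; enqueue MP, KF, GL, AZ, AN → queue [MP, KF, GL, AZ, AN]
Visit MP; enqueue OC, DG, AW → queue [KF, GL, AZ, AN, OC, DG, AW]
Visit KF; enqueue ZS, PX, NV, KB → queue [GL, AZ, AN, OC, DG, AW, ZS, PX, NV, KB]
Visit GL → queue [AZ, AN, OC, DG, AW, ZS, PX, NV, KB]
Visit AZ; enqueue LC → queue [AN, OC, DG, AW, ZS, PX, NV, KB, LC]
Visit AN; enqueue OL → queue [OC, DG, AW, ZS, PX, NV, KB, LC, OL]
Visit OC; enqueue FE → queue [DG, AW, ZS, PX, NV, KB, LC, OL, FE]
Visit DG → queue [AW, ZS, PX, NV, KB, LC, OL, FE]
Visit AW → queue [ZS, PX, NV, KB, LC, OL, FE]
Visit ZS → queue [PX, NV, KB, LC, OL, FE]
Visit PX → queue [NV, KB, LC, OL, FE]
Visit NV → queue [KB, LC, OL, FE]
Visit KB → queue [LC, OL, FE]
Visit LC; enqueue TO → queue [OL, FE, TO]
Visit OL → queue [FE, TO]
Visit FE → queue [TO]
Visit TO → queue []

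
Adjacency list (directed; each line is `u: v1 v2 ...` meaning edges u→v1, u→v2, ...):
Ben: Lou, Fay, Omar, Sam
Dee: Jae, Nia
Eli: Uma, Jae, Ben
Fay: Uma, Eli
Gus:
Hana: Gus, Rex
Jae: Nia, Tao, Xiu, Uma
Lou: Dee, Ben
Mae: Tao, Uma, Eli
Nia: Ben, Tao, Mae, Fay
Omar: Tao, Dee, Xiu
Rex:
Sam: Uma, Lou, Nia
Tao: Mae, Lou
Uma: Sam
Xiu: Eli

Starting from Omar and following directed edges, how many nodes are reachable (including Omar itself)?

13

BFS from Omar visits: Omar, Tao, Dee, Xiu, Mae, Lou, Jae, Nia, Eli, Uma, Ben, Fay, Sam
Reachable nodes: 13 of 16 total.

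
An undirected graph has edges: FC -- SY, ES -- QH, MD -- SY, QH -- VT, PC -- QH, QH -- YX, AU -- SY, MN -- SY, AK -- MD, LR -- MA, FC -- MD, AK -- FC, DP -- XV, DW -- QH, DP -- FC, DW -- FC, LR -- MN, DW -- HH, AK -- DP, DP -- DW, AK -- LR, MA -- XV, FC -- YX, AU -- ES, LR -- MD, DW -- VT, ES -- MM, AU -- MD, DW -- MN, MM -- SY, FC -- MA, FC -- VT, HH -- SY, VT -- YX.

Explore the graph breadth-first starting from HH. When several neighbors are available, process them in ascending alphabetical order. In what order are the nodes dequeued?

HH, DW, SY, DP, FC, MN, QH, VT, AU, MD, MM, AK, XV, MA, YX, LR, ES, PC

Visit HH; enqueue DW, SY → queue [DW, SY]
Visit DW; enqueue DP, FC, MN, QH, VT → queue [SY, DP, FC, MN, QH, VT]
Visit SY; enqueue AU, MD, MM → queue [DP, FC, MN, QH, VT, AU, MD, MM]
Visit DP; enqueue AK, XV → queue [FC, MN, QH, VT, AU, MD, MM, AK, XV]
Visit FC; enqueue MA, YX → queue [MN, QH, VT, AU, MD, MM, AK, XV, MA, YX]
Visit MN; enqueue LR → queue [QH, VT, AU, MD, MM, AK, XV, MA, YX, LR]
Visit QH; enqueue ES, PC → queue [VT, AU, MD, MM, AK, XV, MA, YX, LR, ES, PC]
Visit VT → queue [AU, MD, MM, AK, XV, MA, YX, LR, ES, PC]
Visit AU → queue [MD, MM, AK, XV, MA, YX, LR, ES, PC]
Visit MD → queue [MM, AK, XV, MA, YX, LR, ES, PC]
Visit MM → queue [AK, XV, MA, YX, LR, ES, PC]
Visit AK → queue [XV, MA, YX, LR, ES, PC]
Visit XV → queue [MA, YX, LR, ES, PC]
Visit MA → queue [YX, LR, ES, PC]
Visit YX → queue [LR, ES, PC]
Visit LR → queue [ES, PC]
Visit ES → queue [PC]
Visit PC → queue []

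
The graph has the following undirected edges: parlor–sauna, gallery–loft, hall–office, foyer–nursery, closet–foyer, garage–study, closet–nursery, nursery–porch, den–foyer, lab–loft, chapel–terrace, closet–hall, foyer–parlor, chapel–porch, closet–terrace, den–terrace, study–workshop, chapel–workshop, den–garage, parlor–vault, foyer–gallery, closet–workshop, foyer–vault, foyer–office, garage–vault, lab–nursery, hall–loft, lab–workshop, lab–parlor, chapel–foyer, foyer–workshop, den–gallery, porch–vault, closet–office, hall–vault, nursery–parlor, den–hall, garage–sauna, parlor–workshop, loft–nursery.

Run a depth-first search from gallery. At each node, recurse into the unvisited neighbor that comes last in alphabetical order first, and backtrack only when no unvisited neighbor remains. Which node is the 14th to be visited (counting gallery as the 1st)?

office

Visit gallery
gallery → loft
loft → nursery
nursery → porch
porch → vault
vault → parlor
parlor → workshop
workshop → study
study → garage
garage → sauna
garage → den
den → terrace
terrace → closet
closet → office
office → hall
office → foyer
foyer → chapel
workshop → lab

Visit order: gallery, loft, nursery, porch, vault, parlor, workshop, study, garage, sauna, den, terrace, closet, office, hall, foyer, chapel, lab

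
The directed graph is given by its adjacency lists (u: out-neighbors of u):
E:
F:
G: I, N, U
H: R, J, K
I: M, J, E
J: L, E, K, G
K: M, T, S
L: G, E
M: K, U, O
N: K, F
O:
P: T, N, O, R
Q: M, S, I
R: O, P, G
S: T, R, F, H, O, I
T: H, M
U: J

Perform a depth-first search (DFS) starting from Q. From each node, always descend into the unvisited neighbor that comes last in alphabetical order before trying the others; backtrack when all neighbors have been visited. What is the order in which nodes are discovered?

Q, S, T, M, U, J, L, G, N, K, F, I, E, O, H, R, P

Visit Q
Q → S
S → T
T → M
M → U
U → J
J → L
L → G
G → N
N → K
N → F
G → I
I → E
M → O
T → H
H → R
R → P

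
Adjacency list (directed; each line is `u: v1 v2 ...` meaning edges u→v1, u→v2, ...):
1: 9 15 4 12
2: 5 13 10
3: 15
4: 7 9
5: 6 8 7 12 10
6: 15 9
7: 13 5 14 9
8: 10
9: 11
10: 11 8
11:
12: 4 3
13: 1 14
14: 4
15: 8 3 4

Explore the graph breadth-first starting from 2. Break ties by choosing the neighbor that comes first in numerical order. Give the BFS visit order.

2 -> 5 -> 10 -> 13 -> 6 -> 7 -> 8 -> 12 -> 11 -> 1 -> 14 -> 9 -> 15 -> 3 -> 4

Visit 2; enqueue 5, 10, 13 → queue [5, 10, 13]
Visit 5; enqueue 6, 7, 8, 12 → queue [10, 13, 6, 7, 8, 12]
Visit 10; enqueue 11 → queue [13, 6, 7, 8, 12, 11]
Visit 13; enqueue 1, 14 → queue [6, 7, 8, 12, 11, 1, 14]
Visit 6; enqueue 9, 15 → queue [7, 8, 12, 11, 1, 14, 9, 15]
Visit 7 → queue [8, 12, 11, 1, 14, 9, 15]
Visit 8 → queue [12, 11, 1, 14, 9, 15]
Visit 12; enqueue 3, 4 → queue [11, 1, 14, 9, 15, 3, 4]
Visit 11 → queue [1, 14, 9, 15, 3, 4]
Visit 1 → queue [14, 9, 15, 3, 4]
Visit 14 → queue [9, 15, 3, 4]
Visit 9 → queue [15, 3, 4]
Visit 15 → queue [3, 4]
Visit 3 → queue [4]
Visit 4 → queue []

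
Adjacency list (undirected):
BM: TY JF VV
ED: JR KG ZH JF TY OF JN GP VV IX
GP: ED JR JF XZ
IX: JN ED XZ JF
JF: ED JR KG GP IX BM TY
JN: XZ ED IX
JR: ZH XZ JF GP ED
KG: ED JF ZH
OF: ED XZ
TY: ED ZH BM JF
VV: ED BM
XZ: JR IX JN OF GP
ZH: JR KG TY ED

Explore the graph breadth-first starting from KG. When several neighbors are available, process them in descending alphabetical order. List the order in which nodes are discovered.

KG, ZH, JF, ED, TY, JR, IX, GP, BM, VV, OF, JN, XZ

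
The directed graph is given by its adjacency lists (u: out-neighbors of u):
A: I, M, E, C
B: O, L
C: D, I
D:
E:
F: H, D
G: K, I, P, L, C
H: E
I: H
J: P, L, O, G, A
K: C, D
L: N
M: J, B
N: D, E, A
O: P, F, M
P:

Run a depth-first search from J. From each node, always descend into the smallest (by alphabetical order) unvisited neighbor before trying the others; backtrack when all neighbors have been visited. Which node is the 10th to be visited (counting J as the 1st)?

L

Visit J
J → A
A → C
C → D
C → I
I → H
H → E
A → M
M → B
B → L
L → N
B → O
O → F
O → P
J → G
G → K

Visit order: J, A, C, D, I, H, E, M, B, L, N, O, F, P, G, K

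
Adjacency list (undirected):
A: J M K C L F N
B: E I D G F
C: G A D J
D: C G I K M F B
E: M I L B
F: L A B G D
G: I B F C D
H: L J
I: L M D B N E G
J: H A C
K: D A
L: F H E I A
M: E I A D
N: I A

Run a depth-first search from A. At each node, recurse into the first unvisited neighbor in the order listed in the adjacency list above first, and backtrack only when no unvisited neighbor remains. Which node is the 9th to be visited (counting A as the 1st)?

I

Visit A
A → J
J → H
H → L
L → F
F → B
B → E
E → M
M → I
I → D
D → C
C → G
D → K
I → N

Visit order: A, J, H, L, F, B, E, M, I, D, C, G, K, N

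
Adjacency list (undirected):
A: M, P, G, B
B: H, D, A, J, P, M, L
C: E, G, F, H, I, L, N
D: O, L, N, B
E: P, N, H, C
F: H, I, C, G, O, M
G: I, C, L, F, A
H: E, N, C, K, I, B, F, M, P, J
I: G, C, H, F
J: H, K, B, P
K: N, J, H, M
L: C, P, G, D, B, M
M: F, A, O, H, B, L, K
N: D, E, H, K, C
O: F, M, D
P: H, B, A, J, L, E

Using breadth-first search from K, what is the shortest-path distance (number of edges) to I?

2

Level 0: K
Level 1: H, J, M, N
Level 2: A, B, C, D, E, F, I, L, O, P
Level 3: G
I first appears at level 2.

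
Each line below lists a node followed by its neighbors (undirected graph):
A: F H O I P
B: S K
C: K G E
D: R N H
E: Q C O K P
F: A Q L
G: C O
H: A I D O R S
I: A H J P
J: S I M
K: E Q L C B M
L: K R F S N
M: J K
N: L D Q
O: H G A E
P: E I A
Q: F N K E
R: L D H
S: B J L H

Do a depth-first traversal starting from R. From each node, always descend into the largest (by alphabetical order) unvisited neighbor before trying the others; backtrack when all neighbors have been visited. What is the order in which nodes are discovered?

R, L, S, J, M, K, Q, N, D, H, O, G, C, E, P, I, A, F, B

Visit R
R → L
L → S
S → J
J → M
M → K
K → Q
Q → N
N → D
D → H
H → O
O → G
G → C
C → E
E → P
P → I
I → A
A → F
K → B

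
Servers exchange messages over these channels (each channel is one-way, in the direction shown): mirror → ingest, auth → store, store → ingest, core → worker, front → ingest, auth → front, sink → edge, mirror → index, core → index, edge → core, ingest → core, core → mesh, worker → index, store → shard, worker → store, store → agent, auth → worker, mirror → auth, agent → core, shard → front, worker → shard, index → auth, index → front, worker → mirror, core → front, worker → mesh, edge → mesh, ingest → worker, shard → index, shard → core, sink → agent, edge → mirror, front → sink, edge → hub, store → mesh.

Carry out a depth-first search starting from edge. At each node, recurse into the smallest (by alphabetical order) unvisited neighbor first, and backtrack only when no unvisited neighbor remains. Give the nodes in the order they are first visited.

edge, core, front, ingest, worker, index, auth, store, agent, mesh, shard, mirror, sink, hub

Visit edge
edge → core
core → front
front → ingest
ingest → worker
worker → index
index → auth
auth → store
store → agent
store → mesh
store → shard
worker → mirror
front → sink
edge → hub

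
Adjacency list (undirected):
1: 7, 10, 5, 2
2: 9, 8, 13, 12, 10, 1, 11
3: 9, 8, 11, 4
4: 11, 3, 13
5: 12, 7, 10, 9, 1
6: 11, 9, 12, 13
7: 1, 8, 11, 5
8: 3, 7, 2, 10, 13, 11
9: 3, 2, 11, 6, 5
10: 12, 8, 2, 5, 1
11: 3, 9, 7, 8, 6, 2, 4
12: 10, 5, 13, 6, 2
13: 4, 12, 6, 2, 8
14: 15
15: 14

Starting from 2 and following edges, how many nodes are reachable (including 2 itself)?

13

BFS from 2 visits: 2, 9, 8, 13, 12, 10, 1, 11, 3, 6, 5, 7, 4
Reachable nodes: 13 of 15 total.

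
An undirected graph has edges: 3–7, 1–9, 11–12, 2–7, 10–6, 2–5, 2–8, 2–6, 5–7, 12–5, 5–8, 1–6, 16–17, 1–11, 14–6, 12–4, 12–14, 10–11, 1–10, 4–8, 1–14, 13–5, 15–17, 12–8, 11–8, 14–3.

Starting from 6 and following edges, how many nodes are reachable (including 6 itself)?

14

BFS from 6 visits: 6, 14, 10, 2, 1, 12, 3, 11, 8, 7, 5, 9, 4, 13
Reachable nodes: 14 of 17 total.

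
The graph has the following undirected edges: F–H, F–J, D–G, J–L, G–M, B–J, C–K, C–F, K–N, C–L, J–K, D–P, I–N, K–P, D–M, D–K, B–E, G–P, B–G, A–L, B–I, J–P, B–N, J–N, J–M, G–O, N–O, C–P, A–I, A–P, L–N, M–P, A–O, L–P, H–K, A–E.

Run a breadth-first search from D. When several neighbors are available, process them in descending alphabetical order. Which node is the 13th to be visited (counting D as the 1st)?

B

Visit D; enqueue P, M, K, G → queue [P, M, K, G]
Visit P; enqueue L, J, C, A → queue [M, K, G, L, J, C, A]
Visit M → queue [K, G, L, J, C, A]
Visit K; enqueue N, H → queue [G, L, J, C, A, N, H]
Visit G; enqueue O, B → queue [L, J, C, A, N, H, O, B]
Visit L → queue [J, C, A, N, H, O, B]
Visit J; enqueue F → queue [C, A, N, H, O, B, F]
Visit C → queue [A, N, H, O, B, F]
Visit A; enqueue I, E → queue [N, H, O, B, F, I, E]
Visit N → queue [H, O, B, F, I, E]
Visit H → queue [O, B, F, I, E]
Visit O → queue [B, F, I, E]
Visit B → queue [F, I, E]
Visit F → queue [I, E]
Visit I → queue [E]
Visit E → queue []

Visit order: D, P, M, K, G, L, J, C, A, N, H, O, B, F, I, E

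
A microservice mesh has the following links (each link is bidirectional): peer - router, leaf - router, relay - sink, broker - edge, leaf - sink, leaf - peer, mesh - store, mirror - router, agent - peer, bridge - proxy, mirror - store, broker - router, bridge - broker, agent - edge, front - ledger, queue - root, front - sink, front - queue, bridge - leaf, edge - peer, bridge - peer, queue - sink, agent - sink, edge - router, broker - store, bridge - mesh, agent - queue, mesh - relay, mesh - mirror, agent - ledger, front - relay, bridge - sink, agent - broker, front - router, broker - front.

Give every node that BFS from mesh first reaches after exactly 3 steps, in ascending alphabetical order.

Level 0: mesh
Level 1: bridge, mirror, relay, store
Level 2: broker, front, leaf, peer, proxy, router, sink
Level 3: agent, edge, ledger, queue
Level 4: root

agent, edge, ledger, queue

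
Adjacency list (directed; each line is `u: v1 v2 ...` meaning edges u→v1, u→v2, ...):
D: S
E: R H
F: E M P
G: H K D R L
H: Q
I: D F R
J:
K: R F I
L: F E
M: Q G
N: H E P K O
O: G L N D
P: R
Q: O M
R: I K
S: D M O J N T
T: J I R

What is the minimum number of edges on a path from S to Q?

2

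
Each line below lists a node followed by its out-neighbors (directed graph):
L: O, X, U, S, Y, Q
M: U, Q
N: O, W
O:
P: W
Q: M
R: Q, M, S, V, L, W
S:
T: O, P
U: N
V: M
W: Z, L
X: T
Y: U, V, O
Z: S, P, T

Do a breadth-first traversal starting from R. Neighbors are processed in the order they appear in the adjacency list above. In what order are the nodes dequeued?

Visit R; enqueue Q, M, S, V, L, W → queue [Q, M, S, V, L, W]
Visit Q → queue [M, S, V, L, W]
Visit M; enqueue U → queue [S, V, L, W, U]
Visit S → queue [V, L, W, U]
Visit V → queue [L, W, U]
Visit L; enqueue O, X, Y → queue [W, U, O, X, Y]
Visit W; enqueue Z → queue [U, O, X, Y, Z]
Visit U; enqueue N → queue [O, X, Y, Z, N]
Visit O → queue [X, Y, Z, N]
Visit X; enqueue T → queue [Y, Z, N, T]
Visit Y → queue [Z, N, T]
Visit Z; enqueue P → queue [N, T, P]
Visit N → queue [T, P]
Visit T → queue [P]
Visit P → queue []

R Q M S V L W U O X Y Z N T P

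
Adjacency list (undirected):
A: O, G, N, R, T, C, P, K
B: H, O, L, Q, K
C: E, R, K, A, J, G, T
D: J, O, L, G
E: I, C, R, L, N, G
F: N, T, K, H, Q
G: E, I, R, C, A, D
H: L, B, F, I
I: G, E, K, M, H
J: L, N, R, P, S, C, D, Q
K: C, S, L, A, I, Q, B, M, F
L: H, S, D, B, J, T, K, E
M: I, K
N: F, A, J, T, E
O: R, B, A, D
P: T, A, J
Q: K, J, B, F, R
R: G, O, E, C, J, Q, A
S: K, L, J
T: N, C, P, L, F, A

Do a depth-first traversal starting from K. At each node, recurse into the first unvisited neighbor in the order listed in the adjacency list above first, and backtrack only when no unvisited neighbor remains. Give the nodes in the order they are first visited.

Visit K
K → C
C → E
E → I
I → G
G → R
R → O
O → B
B → H
H → L
L → S
S → J
J → N
N → F
F → T
T → P
P → A
F → Q
J → D
I → M

K C E I G R O B H L S J N F T P A Q D M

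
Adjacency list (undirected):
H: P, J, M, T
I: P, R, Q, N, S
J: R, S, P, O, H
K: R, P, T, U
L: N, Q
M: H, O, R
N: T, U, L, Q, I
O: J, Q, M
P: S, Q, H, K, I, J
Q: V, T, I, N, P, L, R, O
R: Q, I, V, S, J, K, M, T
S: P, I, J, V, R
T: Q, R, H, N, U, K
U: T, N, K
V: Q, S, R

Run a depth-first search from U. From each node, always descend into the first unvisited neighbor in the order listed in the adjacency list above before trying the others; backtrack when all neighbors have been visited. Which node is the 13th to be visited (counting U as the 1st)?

K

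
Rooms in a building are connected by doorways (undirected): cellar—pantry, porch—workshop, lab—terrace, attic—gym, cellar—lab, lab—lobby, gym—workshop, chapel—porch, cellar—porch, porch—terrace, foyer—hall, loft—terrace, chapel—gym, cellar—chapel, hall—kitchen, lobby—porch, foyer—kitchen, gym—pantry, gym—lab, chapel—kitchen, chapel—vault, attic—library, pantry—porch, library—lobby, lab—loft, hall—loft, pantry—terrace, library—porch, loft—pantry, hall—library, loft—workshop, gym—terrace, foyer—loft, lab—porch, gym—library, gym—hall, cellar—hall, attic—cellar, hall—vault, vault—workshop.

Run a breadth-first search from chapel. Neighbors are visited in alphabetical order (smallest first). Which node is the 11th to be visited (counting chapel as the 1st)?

library

Visit chapel; enqueue cellar, gym, kitchen, porch, vault → queue [cellar, gym, kitchen, porch, vault]
Visit cellar; enqueue attic, hall, lab, pantry → queue [gym, kitchen, porch, vault, attic, hall, lab, pantry]
Visit gym; enqueue library, terrace, workshop → queue [kitchen, porch, vault, attic, hall, lab, pantry, library, terrace, workshop]
Visit kitchen; enqueue foyer → queue [porch, vault, attic, hall, lab, pantry, library, terrace, workshop, foyer]
Visit porch; enqueue lobby → queue [vault, attic, hall, lab, pantry, library, terrace, workshop, foyer, lobby]
Visit vault → queue [attic, hall, lab, pantry, library, terrace, workshop, foyer, lobby]
Visit attic → queue [hall, lab, pantry, library, terrace, workshop, foyer, lobby]
Visit hall; enqueue loft → queue [lab, pantry, library, terrace, workshop, foyer, lobby, loft]
Visit lab → queue [pantry, library, terrace, workshop, foyer, lobby, loft]
Visit pantry → queue [library, terrace, workshop, foyer, lobby, loft]
Visit library → queue [terrace, workshop, foyer, lobby, loft]
Visit terrace → queue [workshop, foyer, lobby, loft]
Visit workshop → queue [foyer, lobby, loft]
Visit foyer → queue [lobby, loft]
Visit lobby → queue [loft]
Visit loft → queue []

Visit order: chapel, cellar, gym, kitchen, porch, vault, attic, hall, lab, pantry, library, terrace, workshop, foyer, lobby, loft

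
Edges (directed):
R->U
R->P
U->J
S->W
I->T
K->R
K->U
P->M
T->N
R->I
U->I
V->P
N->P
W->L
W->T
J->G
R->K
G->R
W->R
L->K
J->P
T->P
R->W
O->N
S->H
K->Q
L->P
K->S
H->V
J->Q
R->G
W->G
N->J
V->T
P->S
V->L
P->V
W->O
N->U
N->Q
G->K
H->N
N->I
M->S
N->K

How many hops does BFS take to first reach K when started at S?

Level 0: S
Level 1: H, W
Level 2: G, L, N, O, R, T, V
Level 3: I, J, K, P, Q, U
Level 4: M
K first appears at level 3.

3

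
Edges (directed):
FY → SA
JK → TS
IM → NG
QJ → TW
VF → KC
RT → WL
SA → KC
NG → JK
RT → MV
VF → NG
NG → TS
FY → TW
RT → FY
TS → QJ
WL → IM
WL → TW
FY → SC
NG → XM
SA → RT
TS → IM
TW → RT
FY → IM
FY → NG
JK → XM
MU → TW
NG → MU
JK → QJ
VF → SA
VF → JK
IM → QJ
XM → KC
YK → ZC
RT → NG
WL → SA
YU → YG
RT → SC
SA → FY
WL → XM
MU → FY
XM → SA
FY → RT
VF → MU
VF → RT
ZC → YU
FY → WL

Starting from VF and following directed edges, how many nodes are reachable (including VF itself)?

BFS from VF visits: VF, SA, RT, NG, MU, KC, JK, FY, WL, SC, MV, XM, TS, TW, QJ, IM
Reachable nodes: 16 of 20 total.

16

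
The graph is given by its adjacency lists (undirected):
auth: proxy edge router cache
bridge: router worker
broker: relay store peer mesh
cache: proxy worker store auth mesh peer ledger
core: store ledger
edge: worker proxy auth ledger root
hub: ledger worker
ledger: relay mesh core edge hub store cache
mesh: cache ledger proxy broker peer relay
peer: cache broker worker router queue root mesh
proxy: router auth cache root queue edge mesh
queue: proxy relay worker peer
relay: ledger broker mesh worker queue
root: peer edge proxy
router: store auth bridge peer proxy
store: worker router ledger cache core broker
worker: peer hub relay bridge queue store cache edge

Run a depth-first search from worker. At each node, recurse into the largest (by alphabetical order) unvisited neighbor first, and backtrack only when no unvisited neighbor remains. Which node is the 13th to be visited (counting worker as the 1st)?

Visit worker
worker → store
store → router
router → proxy
proxy → root
root → peer
peer → queue
queue → relay
relay → mesh
mesh → ledger
ledger → hub
ledger → edge
edge → auth
auth → cache
ledger → core
mesh → broker
router → bridge

Visit order: worker, store, router, proxy, root, peer, queue, relay, mesh, ledger, hub, edge, auth, cache, core, broker, bridge

auth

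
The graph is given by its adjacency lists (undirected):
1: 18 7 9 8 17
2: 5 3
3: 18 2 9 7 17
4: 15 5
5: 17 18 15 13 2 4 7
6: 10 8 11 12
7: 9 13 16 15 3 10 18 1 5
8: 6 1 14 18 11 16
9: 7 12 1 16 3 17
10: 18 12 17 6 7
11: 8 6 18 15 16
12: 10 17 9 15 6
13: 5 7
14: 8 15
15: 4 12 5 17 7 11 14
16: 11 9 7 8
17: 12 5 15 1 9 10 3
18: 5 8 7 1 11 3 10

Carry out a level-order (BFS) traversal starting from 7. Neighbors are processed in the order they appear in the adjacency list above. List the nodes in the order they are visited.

7 -> 9 -> 13 -> 16 -> 15 -> 3 -> 10 -> 18 -> 1 -> 5 -> 12 -> 17 -> 11 -> 8 -> 4 -> 14 -> 2 -> 6

Visit 7; enqueue 9, 13, 16, 15, 3, 10, 18, 1, 5 → queue [9, 13, 16, 15, 3, 10, 18, 1, 5]
Visit 9; enqueue 12, 17 → queue [13, 16, 15, 3, 10, 18, 1, 5, 12, 17]
Visit 13 → queue [16, 15, 3, 10, 18, 1, 5, 12, 17]
Visit 16; enqueue 11, 8 → queue [15, 3, 10, 18, 1, 5, 12, 17, 11, 8]
Visit 15; enqueue 4, 14 → queue [3, 10, 18, 1, 5, 12, 17, 11, 8, 4, 14]
Visit 3; enqueue 2 → queue [10, 18, 1, 5, 12, 17, 11, 8, 4, 14, 2]
Visit 10; enqueue 6 → queue [18, 1, 5, 12, 17, 11, 8, 4, 14, 2, 6]
Visit 18 → queue [1, 5, 12, 17, 11, 8, 4, 14, 2, 6]
Visit 1 → queue [5, 12, 17, 11, 8, 4, 14, 2, 6]
Visit 5 → queue [12, 17, 11, 8, 4, 14, 2, 6]
Visit 12 → queue [17, 11, 8, 4, 14, 2, 6]
Visit 17 → queue [11, 8, 4, 14, 2, 6]
Visit 11 → queue [8, 4, 14, 2, 6]
Visit 8 → queue [4, 14, 2, 6]
Visit 4 → queue [14, 2, 6]
Visit 14 → queue [2, 6]
Visit 2 → queue [6]
Visit 6 → queue []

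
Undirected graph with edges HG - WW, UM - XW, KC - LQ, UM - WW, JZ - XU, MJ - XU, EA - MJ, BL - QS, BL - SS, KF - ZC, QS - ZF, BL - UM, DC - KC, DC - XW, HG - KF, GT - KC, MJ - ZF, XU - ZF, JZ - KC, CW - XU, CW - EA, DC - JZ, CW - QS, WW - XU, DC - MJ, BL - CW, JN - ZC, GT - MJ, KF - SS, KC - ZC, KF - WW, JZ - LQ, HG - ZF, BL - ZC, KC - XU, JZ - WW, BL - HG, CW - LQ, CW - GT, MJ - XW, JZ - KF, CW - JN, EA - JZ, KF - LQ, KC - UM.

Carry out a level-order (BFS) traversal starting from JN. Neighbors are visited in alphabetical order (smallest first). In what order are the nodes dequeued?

Visit JN; enqueue CW, ZC → queue [CW, ZC]
Visit CW; enqueue BL, EA, GT, LQ, QS, XU → queue [ZC, BL, EA, GT, LQ, QS, XU]
Visit ZC; enqueue KC, KF → queue [BL, EA, GT, LQ, QS, XU, KC, KF]
Visit BL; enqueue HG, SS, UM → queue [EA, GT, LQ, QS, XU, KC, KF, HG, SS, UM]
Visit EA; enqueue JZ, MJ → queue [GT, LQ, QS, XU, KC, KF, HG, SS, UM, JZ, MJ]
Visit GT → queue [LQ, QS, XU, KC, KF, HG, SS, UM, JZ, MJ]
Visit LQ → queue [QS, XU, KC, KF, HG, SS, UM, JZ, MJ]
Visit QS; enqueue ZF → queue [XU, KC, KF, HG, SS, UM, JZ, MJ, ZF]
Visit XU; enqueue WW → queue [KC, KF, HG, SS, UM, JZ, MJ, ZF, WW]
Visit KC; enqueue DC → queue [KF, HG, SS, UM, JZ, MJ, ZF, WW, DC]
Visit KF → queue [HG, SS, UM, JZ, MJ, ZF, WW, DC]
Visit HG → queue [SS, UM, JZ, MJ, ZF, WW, DC]
Visit SS → queue [UM, JZ, MJ, ZF, WW, DC]
Visit UM; enqueue XW → queue [JZ, MJ, ZF, WW, DC, XW]
Visit JZ → queue [MJ, ZF, WW, DC, XW]
Visit MJ → queue [ZF, WW, DC, XW]
Visit ZF → queue [WW, DC, XW]
Visit WW → queue [DC, XW]
Visit DC → queue [XW]
Visit XW → queue []

JN, CW, ZC, BL, EA, GT, LQ, QS, XU, KC, KF, HG, SS, UM, JZ, MJ, ZF, WW, DC, XW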